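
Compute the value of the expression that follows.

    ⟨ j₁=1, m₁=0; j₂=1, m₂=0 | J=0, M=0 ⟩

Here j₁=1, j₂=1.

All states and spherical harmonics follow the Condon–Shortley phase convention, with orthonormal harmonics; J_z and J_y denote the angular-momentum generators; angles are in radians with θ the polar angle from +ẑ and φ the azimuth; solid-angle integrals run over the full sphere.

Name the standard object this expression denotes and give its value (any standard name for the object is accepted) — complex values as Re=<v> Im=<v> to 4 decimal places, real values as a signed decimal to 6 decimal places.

Clebsch–Gordan coefficient, −√(1/3) ≈ -0.577350

This is a Clebsch–Gordan (vector-coupling) coefficient.
√[1·2!0!0!/3! · 1!1!1!1!0!0!] = √(1/3)
  +(−1)^1/∏(1,1,0,0,0,0)! = -1  (running -1)
⟨..|..⟩ = √(1/3)·(-1) = -0.577350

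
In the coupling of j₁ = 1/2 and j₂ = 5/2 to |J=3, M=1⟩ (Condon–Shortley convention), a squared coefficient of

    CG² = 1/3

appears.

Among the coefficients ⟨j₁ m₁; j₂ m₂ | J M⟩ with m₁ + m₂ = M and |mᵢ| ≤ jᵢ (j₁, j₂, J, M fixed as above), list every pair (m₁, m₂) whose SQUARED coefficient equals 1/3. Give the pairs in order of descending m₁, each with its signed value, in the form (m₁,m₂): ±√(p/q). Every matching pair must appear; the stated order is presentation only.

(-1/2,3/2): +√(1/3)

Admissible pairs with m₁+m₂ = M = 1: (-1/2,3/2), (1/2,1/2)
  (m₁,m₂)=(1/2,1/2): CG² = 2/3, CG = +√(2/3)
  (m₁,m₂)=(-1/2,3/2): CG² = 1/3, CG = +√(1/3)   ← matches the target
Pairs with CG² = 1/3: (-1/2,3/2): +√(1/3)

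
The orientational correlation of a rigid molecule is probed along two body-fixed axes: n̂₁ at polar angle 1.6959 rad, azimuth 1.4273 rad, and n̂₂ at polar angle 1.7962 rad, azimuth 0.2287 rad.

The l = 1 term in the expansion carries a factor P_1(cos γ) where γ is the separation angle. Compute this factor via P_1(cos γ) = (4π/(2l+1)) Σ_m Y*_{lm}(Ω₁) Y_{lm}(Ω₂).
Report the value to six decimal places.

0.379581

Term-by-term m-sum for l=1 (normalisation 4π/3 = 4.188790):
  m=-1: (0.04902 + 0.33927j) × (0.32799 - 0.07635j) = 0.04198 + 0.10753j  (running Σ = 0.04198 + 0.10753j)
  m=0: (-0.06097 + 0.00000j) × (-0.10920 + 0.00000j) = 0.00666 + 0.00000j  (running Σ = 0.04864 + 0.10753j)
  m=1: (-0.04902 + 0.33927j) × (-0.32799 - 0.07635j) = 0.04198 - 0.10753j  (running Σ = 0.09062 + 0.00000j)
Σ over m = 0.09062 + 0.00000j; ×(4π/3) → 0.37958 + 0.00000j. Real part: 0.379581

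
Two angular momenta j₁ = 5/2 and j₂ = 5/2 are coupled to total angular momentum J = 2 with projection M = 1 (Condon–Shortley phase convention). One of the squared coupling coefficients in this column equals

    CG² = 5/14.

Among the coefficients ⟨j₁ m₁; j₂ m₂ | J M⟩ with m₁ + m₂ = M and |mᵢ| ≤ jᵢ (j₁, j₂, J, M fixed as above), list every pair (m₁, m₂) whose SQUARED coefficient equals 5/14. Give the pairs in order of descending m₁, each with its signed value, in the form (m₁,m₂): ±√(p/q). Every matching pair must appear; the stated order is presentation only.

Admissible pairs with m₁+m₂ = M = 1: (-3/2,5/2), (-1/2,3/2), (1/2,1/2), (3/2,-1/2), (5/2,-3/2)
  (m₁,m₂)=(5/2,-3/2): CG² = 5/14, CG = +√(5/14)   ← matches the target
  (m₁,m₂)=(3/2,-1/2): CG² = 1/7, CG = −√(1/7)
  (m₁,m₂)=(1/2,1/2): CG² = 0/1, CG = 0
  (m₁,m₂)=(-1/2,3/2): CG² = 1/7, CG = +√(1/7)
  (m₁,m₂)=(-3/2,5/2): CG² = 5/14, CG = −√(5/14)   ← matches the target
Pairs with CG² = 5/14: (5/2,-3/2): +√(5/14); (-3/2,5/2): −√(5/14)

(5/2,-3/2): +√(5/14); (-3/2,5/2): −√(5/14)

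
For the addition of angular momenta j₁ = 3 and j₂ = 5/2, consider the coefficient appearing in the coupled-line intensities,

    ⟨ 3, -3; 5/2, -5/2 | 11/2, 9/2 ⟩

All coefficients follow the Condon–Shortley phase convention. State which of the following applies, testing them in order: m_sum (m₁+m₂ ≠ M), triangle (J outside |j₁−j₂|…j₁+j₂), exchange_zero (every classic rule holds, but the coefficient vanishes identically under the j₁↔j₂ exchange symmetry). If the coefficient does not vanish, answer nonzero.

m-sum: m₁+m₂ = -3+(-5/2) = -11/2, M = 9/2  ✗ ⇒ coefficient is 0

m_sum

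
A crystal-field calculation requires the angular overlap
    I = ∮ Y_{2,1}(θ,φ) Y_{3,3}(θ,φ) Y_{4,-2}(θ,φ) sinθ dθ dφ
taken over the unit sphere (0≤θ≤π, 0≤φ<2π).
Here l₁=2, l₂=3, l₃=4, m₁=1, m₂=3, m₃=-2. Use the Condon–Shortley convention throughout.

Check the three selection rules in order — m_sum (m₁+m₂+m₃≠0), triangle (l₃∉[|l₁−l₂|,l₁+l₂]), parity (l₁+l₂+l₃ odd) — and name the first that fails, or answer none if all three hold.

m_sum

m₁+m₂+m₃ = 1 + 3 − 2 = 2  ✗
triangle: |2−3|=1 ≤ l₃=4 ≤ 2+3=5
parity: l₁+l₂+l₃ = 9 is odd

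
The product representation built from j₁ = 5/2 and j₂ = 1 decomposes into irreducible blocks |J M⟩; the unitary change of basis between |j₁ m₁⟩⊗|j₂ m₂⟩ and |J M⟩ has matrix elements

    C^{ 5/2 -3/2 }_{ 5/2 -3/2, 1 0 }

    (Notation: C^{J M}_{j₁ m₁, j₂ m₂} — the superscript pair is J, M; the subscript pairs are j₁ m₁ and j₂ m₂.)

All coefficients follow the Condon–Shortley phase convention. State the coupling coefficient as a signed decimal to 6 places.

√[6·1!4!1!/7! · 1!4!1!1!1!4!] = √(576/35)
  +(−1)^0/∏(0,1,4,1,0,0)! = 1/24  (running 1/24)
  +(−1)^1/∏(1,0,3,0,1,1)! = -1/6  (running -1/8)
⟨..|..⟩ = √(576/35)·(-1/8) = -0.507093

−√(9/35) ≈ -0.507093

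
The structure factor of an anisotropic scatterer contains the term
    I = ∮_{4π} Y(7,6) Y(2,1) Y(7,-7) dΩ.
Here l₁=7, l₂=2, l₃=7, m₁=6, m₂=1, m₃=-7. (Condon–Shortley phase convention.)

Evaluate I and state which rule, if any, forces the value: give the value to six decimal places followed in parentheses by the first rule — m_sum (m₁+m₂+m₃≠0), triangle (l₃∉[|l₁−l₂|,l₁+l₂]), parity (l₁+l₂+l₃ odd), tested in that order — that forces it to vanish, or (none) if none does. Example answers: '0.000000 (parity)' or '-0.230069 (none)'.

Checks pass: Σm=0; 16 even; l₃=7∈[5,9].
(2·7+1)(2·2+1)(2·7+1) = 1125
Δ: 2! 12! 2! / 17! → 1/185640
sum: t=0:+1/2419200 t=1:−1/518400 t=2:+1/2419200 = -1/907200
3j²(7 2 7; 0 0 0) = Δ·Π!·Σ² = 56/3315  (sign +1)
sum: t=1:−1/958003200 = -1/958003200
3j²(7 2 7; 6 1 -7) = Δ·Π!·Σ² = 13/680  (sign -1)
combine: 4πI² = 1125·56/3315·13/680 = 105/289
take √, sign -1: I = -0.17003597
No selection rule forces the value: the integral is nonzero (none).

-0.170036 (none)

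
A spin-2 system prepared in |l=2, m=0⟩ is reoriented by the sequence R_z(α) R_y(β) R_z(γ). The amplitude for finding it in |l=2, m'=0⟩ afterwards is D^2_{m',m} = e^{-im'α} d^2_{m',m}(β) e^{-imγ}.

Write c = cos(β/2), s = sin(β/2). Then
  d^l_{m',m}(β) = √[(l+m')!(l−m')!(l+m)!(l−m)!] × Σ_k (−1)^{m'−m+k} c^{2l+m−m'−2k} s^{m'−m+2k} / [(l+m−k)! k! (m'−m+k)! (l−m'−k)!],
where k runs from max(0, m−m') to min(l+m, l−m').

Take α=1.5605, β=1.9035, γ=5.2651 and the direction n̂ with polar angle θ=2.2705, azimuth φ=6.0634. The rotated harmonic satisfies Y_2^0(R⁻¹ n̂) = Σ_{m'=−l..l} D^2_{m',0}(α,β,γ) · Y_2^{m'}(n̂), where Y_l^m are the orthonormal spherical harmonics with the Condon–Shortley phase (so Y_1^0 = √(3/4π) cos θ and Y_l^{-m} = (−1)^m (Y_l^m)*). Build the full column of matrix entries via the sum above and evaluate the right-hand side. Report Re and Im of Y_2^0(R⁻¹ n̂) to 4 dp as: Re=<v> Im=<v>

Need the full column D^2_{m',0} for m'=−2..2 at α=1.5605, β=1.9035, γ=5.2651.
cos(β/2)=0.580259, sin(β/2)=0.814432
d^2_{-2,0}: single k=2 term ⇒ +0.547052;  D = -0.546936+0.011264i
d^2_{-1,0}: k∈[1..2] ⇒ +0.389759 -0.767825 = -0.378066;  D = -0.003893-0.378046i
d^2_{0,0}: k∈[0..2] ⇒ +0.113367 -0.893333 +0.439967 = -0.339999;  D = -0.339999+0.000000i
d^2_{1,0}: k∈[0..1] ⇒ -0.389759 +0.767825 = +0.378066;  D = +0.003893-0.378046i
d^2_{2,0}: single k=0 term ⇒ +0.547052;  D = -0.546936-0.011264i
Y_2^{m'}(θ=2.2705,φ=6.0634) and Σ D·Y over m':
  (-0.5469+0.0113i)·(+0.2046+0.0962i)  (-0.0039-0.3780i)·(-0.3715-0.0830i)  (-0.3400+0.0000i)·(+0.0770+0.0000i)  (+0.0039-0.3780i)·(+0.3715-0.0830i)  (-0.5469-0.0113i)·(+0.2046-0.0962i)
Y_2^0(R⁻¹ n̂) = -0.311990-0.000000i

Re=-0.3120 Im=0.0000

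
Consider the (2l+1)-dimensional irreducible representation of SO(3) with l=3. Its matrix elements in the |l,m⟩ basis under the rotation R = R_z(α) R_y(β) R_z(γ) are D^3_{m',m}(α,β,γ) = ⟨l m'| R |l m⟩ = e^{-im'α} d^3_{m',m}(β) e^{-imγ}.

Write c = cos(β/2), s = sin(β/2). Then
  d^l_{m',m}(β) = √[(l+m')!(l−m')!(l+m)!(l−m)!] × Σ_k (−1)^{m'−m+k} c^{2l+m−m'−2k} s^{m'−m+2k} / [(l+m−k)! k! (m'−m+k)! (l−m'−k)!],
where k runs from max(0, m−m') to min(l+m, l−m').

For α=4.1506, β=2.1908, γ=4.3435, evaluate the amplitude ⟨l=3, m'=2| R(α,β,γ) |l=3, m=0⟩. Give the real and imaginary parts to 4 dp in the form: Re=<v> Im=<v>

Re=0.2279 Im=0.4752

Split into d^3_{2,0}(β=2.1908) × two z-phases.
Half-angle: c=0.457691, s=0.889111. N=√(120·1·6·6)=65.726707
The bounds max(0,m−m')=0 and min(l+m,l−m')=1 give 2 terms
  k=0: (−1)^2·65.7267/(12)·0.4577^4·0.8891^2 = +0.190004
  k=1: (−1)^3·65.7267/(12)·0.4577^2·0.8891^4 = -0.717018
d^3_{2,0}(2.1908) = +0.190004 -0.717018 = -0.527014
Phases: e^{-i·(2)·4.1506}=-0.432459-0.901654i, e^{-i·(0)·4.3435}=+1.000000+0.000000i ⇒ D=+0.227912+0.475184i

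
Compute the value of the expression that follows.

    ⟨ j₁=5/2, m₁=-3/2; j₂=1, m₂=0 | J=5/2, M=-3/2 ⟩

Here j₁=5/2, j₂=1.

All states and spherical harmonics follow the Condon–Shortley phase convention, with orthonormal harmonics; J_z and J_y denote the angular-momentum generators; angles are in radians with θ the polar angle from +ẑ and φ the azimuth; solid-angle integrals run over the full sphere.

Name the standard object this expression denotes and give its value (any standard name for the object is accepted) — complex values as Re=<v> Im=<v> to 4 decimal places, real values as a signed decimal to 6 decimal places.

Clebsch–Gordan coefficient, −√(9/35) ≈ -0.507093

This is a Clebsch–Gordan (vector-coupling) coefficient.
j₁+j₂−J=1  J+j₁−j₂=4  J−j₁+j₂=1  j₁+j₂+J+1=7
(j₁±m₁, j₂±m₂, J±M) = (1,4,1,1,1,4)
P² = 576/35
sum k=0..1:
  [0] +1/24 = 1/24
  [1] −1/6 = -1/6
S = -1/8
C² = P²·S² = 9/35 ; C = -0.507093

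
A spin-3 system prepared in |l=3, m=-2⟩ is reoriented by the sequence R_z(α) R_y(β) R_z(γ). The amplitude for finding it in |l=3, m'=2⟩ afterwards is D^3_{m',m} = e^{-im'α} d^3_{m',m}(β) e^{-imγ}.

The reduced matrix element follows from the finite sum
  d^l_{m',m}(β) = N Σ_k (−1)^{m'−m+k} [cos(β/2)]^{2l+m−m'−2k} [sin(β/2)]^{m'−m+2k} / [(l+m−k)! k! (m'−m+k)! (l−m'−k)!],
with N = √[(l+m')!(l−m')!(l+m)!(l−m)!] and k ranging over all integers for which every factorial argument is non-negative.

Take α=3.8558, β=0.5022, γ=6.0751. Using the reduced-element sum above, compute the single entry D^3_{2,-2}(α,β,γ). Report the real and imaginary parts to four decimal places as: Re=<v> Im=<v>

Re=-0.0048 Im=-0.0170

D^3_{2,-2}(3.8558,0.5022,6.0751) = e^{-i·2·3.8558}·d^3_{2,-2}(0.5022)·e^{-i·-2·6.0751}. Compute d first:
Half-angle: c=0.968640, s=0.248470. N=√(120·1·1·120)=120.000000
k∈{0,1} keeps every argument non-negative
  k=0: (−1)^4·120.0000/(24)·0.9686^2·0.2485^4 = +0.017881
  k=1: (−1)^5·120.0000/(120)·0.9686^0·0.2485^6 = -0.000235
d^3_{2,-2}(0.5022) = +0.017881 -0.000235 = +0.017646
D = (+0.141901-0.989881i)·(+0.017646)·(+0.914644-0.404261i) = -0.004771-0.016988i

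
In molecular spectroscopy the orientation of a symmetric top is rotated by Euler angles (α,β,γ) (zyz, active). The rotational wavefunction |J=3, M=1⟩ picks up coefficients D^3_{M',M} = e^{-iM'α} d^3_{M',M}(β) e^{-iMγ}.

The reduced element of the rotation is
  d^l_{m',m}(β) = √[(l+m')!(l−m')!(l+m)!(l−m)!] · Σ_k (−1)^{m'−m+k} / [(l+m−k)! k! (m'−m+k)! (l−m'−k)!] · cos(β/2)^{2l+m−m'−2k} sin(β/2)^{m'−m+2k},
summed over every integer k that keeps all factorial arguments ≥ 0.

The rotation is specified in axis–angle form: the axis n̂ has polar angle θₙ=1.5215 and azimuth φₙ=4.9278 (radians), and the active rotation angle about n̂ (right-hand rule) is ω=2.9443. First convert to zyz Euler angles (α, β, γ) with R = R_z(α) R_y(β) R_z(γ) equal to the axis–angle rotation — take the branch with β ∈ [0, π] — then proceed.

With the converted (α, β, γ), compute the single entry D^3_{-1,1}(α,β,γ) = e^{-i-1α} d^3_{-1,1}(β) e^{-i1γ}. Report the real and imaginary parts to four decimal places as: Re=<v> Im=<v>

Re=0.7909 Im=0.3635

Axis–angle → zyz. n̂ = (sinθₙcosφₙ, sinθₙsinφₙ, cosθₙ) = (+0.213489, -0.975702, +0.049276), ω = 2.9443.
R = I cosω + sinω [n̂]ₓ + (1−cosω) n̂n̂ᵀ gives
  R = [-0.890330, -0.422222, -0.170417; -0.402904, +0.904920, -0.137073; +0.212088, -0.053378, -0.975792]
β = atan2(√(R₁₃²+R₂₃²), R₃₃) = 2.921108; α = atan2(R₂₃, R₁₃) mod 2π = 3.818973; γ = atan2(R₃₂, −R₃₁) mod 2π = 3.388151
Split into d^3_{-1,1}(β=2.9211) × two z-phases.
c=cos(2.921108/2)=0.110019, s=sin(2.921108/2)=0.993929; N=√[2·24·24·2]=48.000000
k: max(0,(1)−(-1))=2 … min(3+(1),3−(-1))=4
  k=2: (−1)^0·48.0000/(8)·0.1100^4·0.9939^2 = +0.000868
  k=3: (−1)^1·48.0000/(6)·0.1100^2·0.9939^4 = -0.094503
  k=4: (−1)^2·48.0000/(48)·0.1100^0·0.9939^6 = +0.964125
d^3_{-1,1}(2.9211) = +0.000868 -0.094503 +0.964125 = +0.870490
D = (-0.779217-0.626754i)·(+0.870490)·(-0.969758+0.244068i) = +0.790947+0.363532i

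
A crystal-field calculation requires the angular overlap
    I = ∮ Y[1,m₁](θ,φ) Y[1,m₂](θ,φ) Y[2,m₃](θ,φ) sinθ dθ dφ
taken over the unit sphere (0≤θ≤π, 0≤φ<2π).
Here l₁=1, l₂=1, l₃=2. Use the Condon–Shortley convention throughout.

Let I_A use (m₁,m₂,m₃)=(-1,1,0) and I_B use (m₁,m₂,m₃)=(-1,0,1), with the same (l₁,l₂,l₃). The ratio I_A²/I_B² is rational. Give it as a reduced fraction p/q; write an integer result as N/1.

Same 1,1,2: normalisation and zero-m 3j drop out of the ratio.
A: Δ: 0! 2! 2! / 5! → 1/30; sum: t=0:+1/4 = 1/4; 3j²(1 1 2; -1 1 0) = Δ·Π!·Σ² = 1/30  (sign +1)
B: Δ: 0! 2! 2! / 5! → 1/30; sum: t=0:+1/2 = 1/2; 3j²(1 1 2; -1 0 1) = Δ·Π!·Σ² = 1/10  (sign -1)
I_A²/I_B² = (1/30)/(1/10) = 1/3

1/3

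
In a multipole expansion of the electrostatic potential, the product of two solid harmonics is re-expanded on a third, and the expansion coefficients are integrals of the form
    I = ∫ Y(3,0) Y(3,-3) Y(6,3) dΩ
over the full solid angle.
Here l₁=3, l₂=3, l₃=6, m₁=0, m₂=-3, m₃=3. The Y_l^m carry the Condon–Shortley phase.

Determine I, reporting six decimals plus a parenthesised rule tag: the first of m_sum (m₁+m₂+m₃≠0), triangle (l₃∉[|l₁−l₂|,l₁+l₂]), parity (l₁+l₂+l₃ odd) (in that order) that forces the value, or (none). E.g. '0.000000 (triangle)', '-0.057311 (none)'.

Checks pass: Σm=0; 12 even; l₃=6∈[0,6].
(2·3+1)(2·3+1)(2·6+1) = 637
Δ: 0! 6! 6! / 13! → 1/12012
sum: t=0:+1/1296 = 1/1296
3j²(3 3 6; 0 0 0) = Δ·Π!·Σ² = 100/3003  (sign +1)
sum: t=0:+1/25920 = 1/25920
3j²(3 3 6; 0 -3 3) = Δ·Π!·Σ² = 1/143  (sign -1)
combine: 4πI² = 637·100/3003·1/143 = 700/4719
take √, sign -1: I = -0.10864734
No selection rule forces the value: the integral is nonzero (none).

-0.108647 (none)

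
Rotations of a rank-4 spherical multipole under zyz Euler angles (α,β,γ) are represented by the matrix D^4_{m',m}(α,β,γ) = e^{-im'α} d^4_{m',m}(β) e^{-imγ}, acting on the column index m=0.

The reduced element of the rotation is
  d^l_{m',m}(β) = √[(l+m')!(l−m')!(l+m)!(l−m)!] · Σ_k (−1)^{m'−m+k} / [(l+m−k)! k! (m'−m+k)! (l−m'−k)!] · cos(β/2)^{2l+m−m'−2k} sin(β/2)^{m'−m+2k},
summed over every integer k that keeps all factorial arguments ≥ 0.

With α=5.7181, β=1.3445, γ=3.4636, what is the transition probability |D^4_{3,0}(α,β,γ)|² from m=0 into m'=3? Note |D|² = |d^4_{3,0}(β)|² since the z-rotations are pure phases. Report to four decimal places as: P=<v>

D^4_{3,0}(5.7181,1.3445,3.4636) = e^{-i·3·5.7181}·d^4_{3,0}(1.3445)·e^{-i·0·3.4636}. Compute d first:
With c≡cos(β/2)=0.782422 and s≡sin(β/2)=0.622748, N=[5040·1·24·24]^{1/2}=1703.830978
k∈{0,1} keeps every argument non-negative
  k=0: (−1)^3·1703.8310/(144)·0.7824^5·0.6227^3 = -0.837930
  k=1: (−1)^4·1703.8310/(144)·0.7824^3·0.6227^5 = +0.530823
d^4_{3,0}(1.3445) = -0.837930 +0.530823 = -0.307107
|D^4_{3,0}|² = |d^4_{3,0}(β)|² = (-0.307107)² = 0.094315 (the z-rotation phases have unit modulus)

P=0.0943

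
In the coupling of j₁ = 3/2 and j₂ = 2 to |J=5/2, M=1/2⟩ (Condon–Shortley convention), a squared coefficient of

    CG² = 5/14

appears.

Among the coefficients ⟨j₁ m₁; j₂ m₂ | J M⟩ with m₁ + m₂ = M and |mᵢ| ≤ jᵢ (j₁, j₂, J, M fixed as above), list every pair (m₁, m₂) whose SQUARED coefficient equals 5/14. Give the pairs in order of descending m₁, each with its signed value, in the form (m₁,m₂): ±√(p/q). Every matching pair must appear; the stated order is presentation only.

(-1/2,1): −√(5/14)

Admissible pairs with m₁+m₂ = M = 1/2: (-3/2,2), (-1/2,1), (1/2,0), (3/2,-1)
  (m₁,m₂)=(3/2,-1): CG² = 27/70, CG = +√(27/70)
  (m₁,m₂)=(1/2,0): CG² = 3/35, CG = +√(3/35)
  (m₁,m₂)=(-1/2,1): CG² = 5/14, CG = −√(5/14)   ← matches the target
  (m₁,m₂)=(-3/2,2): CG² = 6/35, CG = −√(6/35)
Pairs with CG² = 5/14: (-1/2,1): −√(5/14)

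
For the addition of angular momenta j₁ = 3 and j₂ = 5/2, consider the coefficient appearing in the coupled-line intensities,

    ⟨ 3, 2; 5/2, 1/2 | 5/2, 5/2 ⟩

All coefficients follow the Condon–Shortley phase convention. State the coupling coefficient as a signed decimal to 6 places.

-0.597614

j₁+j₂−J=3  J+j₁−j₂=3  J−j₁+j₂=2  j₁+j₂+J+1=9
(j₁±m₁, j₂±m₂, J±M) = (5,1,3,2,5,0)
P² = 1440/7
sum k=1..1:
  [1] −1/24 = -1/24
S = -1/24
C² = P²·S² = 5/14 ; C = -0.597614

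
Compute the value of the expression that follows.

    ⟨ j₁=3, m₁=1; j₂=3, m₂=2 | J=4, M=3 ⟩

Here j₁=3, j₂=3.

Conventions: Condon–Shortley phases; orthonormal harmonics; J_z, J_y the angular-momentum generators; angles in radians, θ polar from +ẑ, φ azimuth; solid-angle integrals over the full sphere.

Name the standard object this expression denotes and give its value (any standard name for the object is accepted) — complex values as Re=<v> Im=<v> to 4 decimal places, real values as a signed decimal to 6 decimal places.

Clebsch–Gordan coefficient, −√(1/11) ≈ -0.301511

This is a Clebsch–Gordan (vector-coupling) coefficient.
√[9·2!4!4!/11! · 4!2!5!1!7!1!] = √(82944/11)
  +(−1)^1/∏(1,1,1,4,3,0)! = -1/144  (running -1/144)
  +(−1)^2/∏(2,0,0,3,4,1)! = 1/288  (running -1/288)
⟨..|..⟩ = √(82944/11)·(-1/288) = -0.301511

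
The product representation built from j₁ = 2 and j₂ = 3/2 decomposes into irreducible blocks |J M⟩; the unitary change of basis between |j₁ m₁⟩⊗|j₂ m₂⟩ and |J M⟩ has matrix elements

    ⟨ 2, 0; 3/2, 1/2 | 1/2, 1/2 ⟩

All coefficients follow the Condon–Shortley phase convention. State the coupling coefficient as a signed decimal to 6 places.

+0.447214  (= +√(1/5))

triangle: 3!·1!·0!/5! = 6/120
(j±m)!: 2!·2!·2!·1!·1!·0! = 8
prefactor² = (2J+1)·Δ·N² = 4/5
  k=2: +1/(2!·1!·0!·0!·1!·0!) = 1/2
Σ = 1/2  ⇒  CG² = 4/5·(1/2)² = 1/5
CG = +√(1/5) = +0.447214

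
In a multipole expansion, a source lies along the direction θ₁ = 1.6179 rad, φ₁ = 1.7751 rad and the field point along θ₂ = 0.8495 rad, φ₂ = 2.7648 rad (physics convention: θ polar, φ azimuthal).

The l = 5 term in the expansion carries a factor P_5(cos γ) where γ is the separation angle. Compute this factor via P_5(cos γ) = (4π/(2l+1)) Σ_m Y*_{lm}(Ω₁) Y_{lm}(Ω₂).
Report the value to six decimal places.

Summing Y*_{l m}(θ₁,φ₁)·Y_{l m}(θ₂,φ₂) over m ∈ [−5, 5]; prefactor 4π/(2·5+1) = 1.142397:
  m=-5: (-0.393669, 0.240969) × (0.034147, -0.105449) = (0.011967, 0.049740)  (running Σ = (0.011967, 0.049740))
  m=-4: (-0.047079, -0.050174) × (0.019598, 0.307600) = (0.014511, -0.015465)  (running Σ = (0.026478, 0.034276))
  m=-3: (-0.194385, 0.276406) × (-0.182662, -0.387578) = (0.142635, 0.024851)  (running Σ = (0.169114, 0.059126))
  m=-2: (-0.072582, -0.031427) × (0.141855, 0.133105) = (-0.006113, -0.014119)  (running Σ = (0.163001, 0.045007))
  m=-1: (-0.062900, 0.303581) × (0.248617, 0.098377) = (-0.045504, 0.069287)  (running Σ = (0.117497, 0.114294))
  m=0: (-0.081748, -0.000000) × (-0.273782, 0.000000) = (0.022381, 0.000000)  (running Σ = (0.139878, 0.114294))
  m=1: (0.062900, 0.303581) × (-0.248617, 0.098377) = (-0.045504, -0.069287)  (running Σ = (0.094375, 0.045007))
  m=2: (-0.072582, 0.031427) × (0.141855, -0.133105) = (-0.006113, 0.014119)  (running Σ = (0.088262, 0.059126))
  m=3: (0.194385, 0.276406) × (0.182662, -0.387578) = (0.142635, -0.024851)  (running Σ = (0.230897, 0.034276))
  m=4: (-0.047079, 0.050174) × (0.019598, -0.307600) = (0.014511, 0.015465)  (running Σ = (0.245408, 0.049740))
  m=5: (0.393669, 0.240969) × (-0.034147, -0.105449) = (0.011967, -0.049740)  (running Σ = (0.257376, 0.000000))
Σ over m = (0.257376, 0.000000); ×(4π/11) → (0.294025, 0.000000). Real part: 0.294025

0.294025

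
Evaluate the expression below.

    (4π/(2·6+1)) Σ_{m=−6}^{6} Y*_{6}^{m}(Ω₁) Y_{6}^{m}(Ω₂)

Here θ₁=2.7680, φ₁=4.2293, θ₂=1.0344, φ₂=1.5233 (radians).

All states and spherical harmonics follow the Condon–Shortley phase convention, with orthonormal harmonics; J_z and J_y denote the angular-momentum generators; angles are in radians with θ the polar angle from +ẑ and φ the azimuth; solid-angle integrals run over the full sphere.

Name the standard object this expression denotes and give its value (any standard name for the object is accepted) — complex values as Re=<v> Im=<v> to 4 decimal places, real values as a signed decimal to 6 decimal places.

Legendre polynomial (addition theorem), -0.308607

This sum is the spherical-harmonic addition theorem: it equals the Legendre polynomial P_l(cos γ) of the angle γ between the two directions.
Expand P_6 via completeness: Σ_{m} conj(Y_{6,m}) at Ω₁ times Y_{6,m} at Ω₂ —
  m=-6: (0.001108, 0.000275) × (-0.186977, -0.054775) = (-0.000192, -0.000112)  (running Σ = (-0.000192, -0.000112))
  m=-5: (0.006699, -0.007543) × (0.094402, -0.390011) = (-0.002310, -0.003325)  (running Σ = (-0.002502, -0.003437))
  m=-4: (-0.019110, -0.050532) × (0.358183, 0.068880) = (-0.003364, -0.019416)  (running Σ = (-0.005866, -0.022853))
  m=-3: (-0.191234, -0.023356) × (0.003819, -0.026618) = (-0.001352, 0.005001)  (running Σ = (-0.007218, -0.017851))
  m=-2: (-0.251338, 0.363763) × (0.347380, 0.033098) = (-0.099350, 0.118045)  (running Σ = (-0.106568, 0.100194))
  m=-1: (0.246468, 0.469872) × (-0.005019, 0.105584) = (-0.050848, 0.023665)  (running Σ = (-0.157415, 0.123859))
  m=0: (-0.013780, -0.000000) × (0.321149, 0.000000) = (-0.004425, -0.000000)  (running Σ = (-0.161841, 0.123859))
  m=1: (-0.246468, 0.469872) × (0.005019, 0.105584) = (-0.050848, -0.023665)  (running Σ = (-0.212689, 0.100194))
  m=2: (-0.251338, -0.363763) × (0.347380, -0.033098) = (-0.099350, -0.118045)  (running Σ = (-0.312038, -0.017851))
  m=3: (0.191234, -0.023356) × (-0.003819, -0.026618) = (-0.001352, -0.005001)  (running Σ = (-0.313390, -0.022853))
  m=4: (-0.019110, 0.050532) × (0.358183, -0.068880) = (-0.003364, 0.019416)  (running Σ = (-0.316755, -0.003437))
  m=5: (-0.006699, -0.007543) × (-0.094402, -0.390011) = (-0.002310, 0.003325)  (running Σ = (-0.319064, -0.000112))
  m=6: (0.001108, -0.000275) × (-0.186977, 0.054775) = (-0.000192, 0.000112)  (running Σ = (-0.319256, 0.000000))
Total Σ_m = (-0.319256, 0.000000). Multiply by 0.966644: (-0.308607, 0.000000). P_6(cos γ) = -0.308607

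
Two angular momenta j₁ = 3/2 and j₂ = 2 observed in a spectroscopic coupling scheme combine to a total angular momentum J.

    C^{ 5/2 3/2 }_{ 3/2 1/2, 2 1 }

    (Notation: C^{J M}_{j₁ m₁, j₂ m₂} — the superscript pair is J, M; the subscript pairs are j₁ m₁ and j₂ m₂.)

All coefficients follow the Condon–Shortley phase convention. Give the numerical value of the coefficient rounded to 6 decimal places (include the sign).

j₁+j₂−J=1  J+j₁−j₂=2  J−j₁+j₂=3  j₁+j₂+J+1=7
(j₁±m₁, j₂±m₂, J±M) = (2,1,3,1,4,1)
P² = 144/35
sum k=0..1:
  [0] +1/6 = 1/6
  [1] −1/4 = -1/4
S = -1/12
C² = P²·S² = 1/35 ; C = -0.169031

−√(1/35) ≈ -0.169031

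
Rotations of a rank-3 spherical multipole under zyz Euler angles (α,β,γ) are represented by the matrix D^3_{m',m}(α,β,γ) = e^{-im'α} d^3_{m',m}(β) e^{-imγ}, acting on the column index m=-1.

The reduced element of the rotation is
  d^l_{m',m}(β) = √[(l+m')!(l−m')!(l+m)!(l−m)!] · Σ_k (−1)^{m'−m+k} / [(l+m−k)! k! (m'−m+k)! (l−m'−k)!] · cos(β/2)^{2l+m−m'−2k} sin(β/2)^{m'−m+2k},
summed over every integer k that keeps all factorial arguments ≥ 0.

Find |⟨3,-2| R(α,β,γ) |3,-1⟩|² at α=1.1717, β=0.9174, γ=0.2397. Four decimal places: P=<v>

First d^3_{-2,-1}(β=0.9174), then the phase factors e^{-i(-2)α} and e^{-i(-1)γ}:
Half-angle: c=0.896629, s=0.442783. N=√(1·120·2·24)=75.894664
k: max(0,(-1)−(-2))=1 … min(3+(-1),3−(-2))=2
  k=1: (−1)^0·75.8947/(24)·0.8966^5·0.4428^1 = +0.811436
  k=2: (−1)^1·75.8947/(12)·0.8966^3·0.4428^3 = -0.395768
d^3_{-2,-1}(0.9174) = +0.811436 -0.395768 = +0.415668
|D^3_{-2,-1}|² = |d^3_{-2,-1}(β)|² = (+0.415668)² = 0.172780 (the z-rotation phases have unit modulus)

P=0.1728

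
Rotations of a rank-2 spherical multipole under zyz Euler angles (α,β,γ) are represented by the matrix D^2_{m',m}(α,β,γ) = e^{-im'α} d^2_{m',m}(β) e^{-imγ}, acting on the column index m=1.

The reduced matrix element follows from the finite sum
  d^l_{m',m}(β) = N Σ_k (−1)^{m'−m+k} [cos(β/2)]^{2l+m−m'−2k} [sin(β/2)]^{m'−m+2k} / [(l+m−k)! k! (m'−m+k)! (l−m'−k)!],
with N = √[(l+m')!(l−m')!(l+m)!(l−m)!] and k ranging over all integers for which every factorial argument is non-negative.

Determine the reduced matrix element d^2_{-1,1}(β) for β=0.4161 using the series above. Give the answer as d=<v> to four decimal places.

d=0.1207

d^2_{-1,1}(β=0.4161) via the finite sum:
Half-angle: c=0.978436, s=0.206552. N=√(1·6·6·1)=6.000000
k∈{2,3} keeps every argument non-negative
  k=2: (−1)^0·6.0000/(2)·0.9784^2·0.2066^2 = +0.122531
  k=3: (−1)^1·6.0000/(6)·0.9784^0·0.2066^4 = -0.001820
d^2_{-1,1}(0.4161) = +0.122531 -0.001820 = +0.120711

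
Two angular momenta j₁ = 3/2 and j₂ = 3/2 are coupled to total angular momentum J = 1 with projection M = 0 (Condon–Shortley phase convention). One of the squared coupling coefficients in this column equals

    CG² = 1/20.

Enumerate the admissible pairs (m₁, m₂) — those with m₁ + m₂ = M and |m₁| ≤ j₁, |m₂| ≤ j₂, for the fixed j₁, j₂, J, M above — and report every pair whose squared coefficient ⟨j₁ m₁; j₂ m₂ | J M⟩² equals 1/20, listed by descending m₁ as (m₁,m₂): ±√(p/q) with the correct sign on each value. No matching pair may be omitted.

(1/2,-1/2): −√(1/20); (-1/2,1/2): −√(1/20)

Admissible pairs with m₁+m₂ = M = 0: (-3/2,3/2), (-1/2,1/2), (1/2,-1/2), (3/2,-3/2)
  (m₁,m₂)=(3/2,-3/2): CG² = 9/20, CG = +√(9/20)
  (m₁,m₂)=(1/2,-1/2): CG² = 1/20, CG = −√(1/20)   ← matches the target
  (m₁,m₂)=(-1/2,1/2): CG² = 1/20, CG = −√(1/20)   ← matches the target
  (m₁,m₂)=(-3/2,3/2): CG² = 9/20, CG = +√(9/20)
Pairs with CG² = 1/20: (1/2,-1/2): −√(1/20); (-1/2,1/2): −√(1/20)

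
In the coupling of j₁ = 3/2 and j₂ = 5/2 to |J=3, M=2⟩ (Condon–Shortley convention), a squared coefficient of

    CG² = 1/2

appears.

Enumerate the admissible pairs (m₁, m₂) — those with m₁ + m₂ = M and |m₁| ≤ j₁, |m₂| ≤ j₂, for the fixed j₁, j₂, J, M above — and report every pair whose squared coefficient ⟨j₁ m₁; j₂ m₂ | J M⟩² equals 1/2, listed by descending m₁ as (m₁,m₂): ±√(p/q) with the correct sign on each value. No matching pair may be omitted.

Admissible pairs with m₁+m₂ = M = 2: (-1/2,5/2), (1/2,3/2), (3/2,1/2)
  (m₁,m₂)=(3/2,1/2): CG² = 1/2, CG = +√(1/2)   ← matches the target
  (m₁,m₂)=(1/2,3/2): CG² = 1/12, CG = −√(1/12)
  (m₁,m₂)=(-1/2,5/2): CG² = 5/12, CG = −√(5/12)
Pairs with CG² = 1/2: (3/2,1/2): +√(1/2)

(3/2,1/2): +√(1/2)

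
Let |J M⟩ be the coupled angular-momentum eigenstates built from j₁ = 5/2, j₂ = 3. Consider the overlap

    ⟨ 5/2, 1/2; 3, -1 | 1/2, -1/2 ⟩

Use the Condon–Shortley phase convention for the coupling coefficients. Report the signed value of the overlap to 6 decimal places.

j₁+j₂−J=5  J+j₁−j₂=0  J−j₁+j₂=1  j₁+j₂+J+1=7
(j₁±m₁, j₂±m₂, J±M) = (3,2,2,4,0,1)
P² = 192/7
sum k=2..2:
  [2] +1/12 = 1/12
S = 1/12
C² = P²·S² = 4/21 ; C = +0.436436

+0.436436  (= +√(4/21))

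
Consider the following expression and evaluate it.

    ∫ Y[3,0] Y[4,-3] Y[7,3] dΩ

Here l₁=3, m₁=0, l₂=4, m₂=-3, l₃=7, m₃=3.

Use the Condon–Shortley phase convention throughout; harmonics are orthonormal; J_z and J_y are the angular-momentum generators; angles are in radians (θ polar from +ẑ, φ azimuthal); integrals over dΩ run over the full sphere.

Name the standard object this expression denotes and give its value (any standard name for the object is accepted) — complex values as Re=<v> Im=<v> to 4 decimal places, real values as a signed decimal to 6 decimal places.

This is a Gaunt coefficient — the integral of a triple product of spherical harmonics over the sphere.
Checks pass: Σm=0; 14 even; l₃=7∈[1,7].
(2·3+1)(2·4+1)(2·7+1) = 945
Δ: 0! 6! 8! / 15! → 1/45045
sum: t=0:+1/20736 = 1/20736
3j²(3 4 7; 0 0 0) = Δ·Π!·Σ² = 35/1287  (sign -1)
sum: t=0:+1/181440 = 1/181440
3j²(3 4 7; 0 -3 3) = Δ·Π!·Σ² = 32/3003  (sign +1)
combine: 4πI² = 945·35/1287·32/3003 = 5600/20449
take √, sign -1: I = -0.14762267

Gaunt coefficient, -0.147623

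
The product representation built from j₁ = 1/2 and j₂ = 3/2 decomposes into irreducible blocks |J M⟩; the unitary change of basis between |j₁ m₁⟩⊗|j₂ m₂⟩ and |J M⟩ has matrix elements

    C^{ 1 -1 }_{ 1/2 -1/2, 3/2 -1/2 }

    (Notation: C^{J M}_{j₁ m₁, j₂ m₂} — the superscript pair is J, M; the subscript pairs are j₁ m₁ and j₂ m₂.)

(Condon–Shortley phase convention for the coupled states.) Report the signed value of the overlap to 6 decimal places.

triangle: 1!·0!·2!/4! = 2/24
(j±m)!: 0!·1!·1!·2!·0!·2! = 4
prefactor² = (2J+1)·Δ·N² = 1
  k=1: −1/(1!·0!·0!·0!·0!·2!) = -1/2
Σ = -1/2  ⇒  CG² = 1·(-1/2)² = 1/4
CG = −√(1/4) = -0.500000

−√(1/4) = -0.500000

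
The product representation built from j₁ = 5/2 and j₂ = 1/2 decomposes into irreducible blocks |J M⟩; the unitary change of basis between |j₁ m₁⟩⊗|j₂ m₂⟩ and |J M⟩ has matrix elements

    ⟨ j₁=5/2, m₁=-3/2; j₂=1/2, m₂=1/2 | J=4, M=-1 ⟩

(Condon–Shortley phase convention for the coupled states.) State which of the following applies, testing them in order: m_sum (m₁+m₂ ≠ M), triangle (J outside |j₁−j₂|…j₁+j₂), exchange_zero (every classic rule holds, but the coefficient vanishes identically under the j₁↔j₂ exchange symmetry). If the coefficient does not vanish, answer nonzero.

triangle

m-sum: m₁+m₂ = -3/2+1/2 = -1, M = -1  ✓
triangle: need |j₁−j₂| ≤ J ≤ j₁+j₂, i.e. J ∈ [2, 3]; J = 4 is outside ✗ ⇒ coefficient is 0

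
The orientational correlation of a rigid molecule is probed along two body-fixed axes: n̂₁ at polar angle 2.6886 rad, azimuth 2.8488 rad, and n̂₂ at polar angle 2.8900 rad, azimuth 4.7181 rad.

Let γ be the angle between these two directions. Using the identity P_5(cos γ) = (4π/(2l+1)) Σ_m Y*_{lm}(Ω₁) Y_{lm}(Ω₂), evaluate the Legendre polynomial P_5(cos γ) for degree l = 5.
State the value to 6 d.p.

-0.321278

Expand P_5 via completeness: Σ_{m} conj(Y_{5,m}) at Ω₁ times Y_{5,m} at Ω₂ —
  m=-5: (-0.000795+0.007410i) × (+0.000013+0.000444i) = -0.000003-0.000000i  (running Σ = -0.000003-0.000000i)
  m=-4: (-0.018838+0.044603i) × (-0.005458+0.000125i) = +0.000097-0.000246i  (running Σ = +0.000094-0.000246i)
  m=-3: (-0.116197+0.140096i) × (-0.000681-0.039716i) = +0.005643+0.004520i  (running Σ = +0.005737+0.004273i)
  m=-2: (-0.346724+0.229940i) × (+0.184526-0.002108i) = -0.063495+0.043161i  (running Σ = -0.057758+0.047434i)
  m=-1: (-0.457278+0.137849i) × (+0.002889+0.505928i) = -0.071063-0.230951i  (running Σ = -0.128821-0.183517i)
  m=0: (+0.043647-0.000000i) × (-0.540449+0.000000i) = -0.023589+0.000000i  (running Σ = -0.152410-0.183517i)
  m=1: (+0.457278+0.137849i) × (-0.002889+0.505928i) = -0.071063+0.230951i  (running Σ = -0.223473+0.047434i)
  m=2: (-0.346724-0.229940i) × (+0.184526+0.002108i) = -0.063495-0.043161i  (running Σ = -0.286968+0.004273i)
  m=3: (+0.116197+0.140096i) × (+0.000681-0.039716i) = +0.005643-0.004520i  (running Σ = -0.281325-0.000246i)
  m=4: (-0.018838-0.044603i) × (-0.005458-0.000125i) = +0.000097+0.000246i  (running Σ = -0.281228-0.000000i)
  m=5: (+0.000795+0.007410i) × (-0.000013+0.000444i) = -0.000003+0.000000i  (running Σ = -0.281231+0.000000i)
Total Σ_m = -0.281231+0.000000i. Multiply by 1.142397: -0.321278+0.000000i. P_5(cos γ) = -0.321278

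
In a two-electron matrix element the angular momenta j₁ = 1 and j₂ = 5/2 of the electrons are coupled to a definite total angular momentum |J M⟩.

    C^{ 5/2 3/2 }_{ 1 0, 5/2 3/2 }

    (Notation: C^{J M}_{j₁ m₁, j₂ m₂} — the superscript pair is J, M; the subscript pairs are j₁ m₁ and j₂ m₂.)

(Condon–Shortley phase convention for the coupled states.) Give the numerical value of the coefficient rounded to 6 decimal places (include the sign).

triangle: 1!·1!·4!/7! = 24/5040
(j±m)!: 1!·1!·4!·1!·4!·1! = 576
prefactor² = (2J+1)·Δ·N² = 576/35
  k=0: +1/(0!·1!·1!·4!·0!·0!) = 1/24
  k=1: −1/(1!·0!·0!·3!·1!·1!) = -1/6
Σ = -1/8  ⇒  CG² = 576/35·(-1/8)² = 9/35
CG = −√(9/35) = -0.507093

−√(9/35) = -0.507093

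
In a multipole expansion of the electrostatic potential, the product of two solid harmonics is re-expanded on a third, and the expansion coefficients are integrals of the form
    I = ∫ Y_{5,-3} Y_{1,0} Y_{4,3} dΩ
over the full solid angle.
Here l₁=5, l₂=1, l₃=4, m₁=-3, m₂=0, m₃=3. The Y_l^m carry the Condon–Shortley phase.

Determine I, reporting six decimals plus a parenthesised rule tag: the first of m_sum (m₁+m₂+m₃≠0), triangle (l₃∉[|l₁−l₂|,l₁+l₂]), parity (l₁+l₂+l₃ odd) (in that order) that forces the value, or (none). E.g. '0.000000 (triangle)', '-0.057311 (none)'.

Rules hold: Σm=0, L=10 even, 4≤4≤6.
N = 11·3·9 = 297
Δ = 2!·8!·0!/11! = 1/495
Racah Σ t=1..1: t=1:−1/576 = -1/576
⇒ 3j(5 1 4; 0 0 0)² = 5/99, sgn -1
Racah Σ t=1..1: t=1:−1/5040 = -1/5040
⇒ 3j(5 1 4; -3 0 3)² = 16/495, sgn +1
4πI² = N·(3j₀)²·(3jₘ)² = 16/33
I = -1·√(0.484848/4π) = -0.19642560
No selection rule forces the value: the integral is nonzero (none).

-0.196426 (none)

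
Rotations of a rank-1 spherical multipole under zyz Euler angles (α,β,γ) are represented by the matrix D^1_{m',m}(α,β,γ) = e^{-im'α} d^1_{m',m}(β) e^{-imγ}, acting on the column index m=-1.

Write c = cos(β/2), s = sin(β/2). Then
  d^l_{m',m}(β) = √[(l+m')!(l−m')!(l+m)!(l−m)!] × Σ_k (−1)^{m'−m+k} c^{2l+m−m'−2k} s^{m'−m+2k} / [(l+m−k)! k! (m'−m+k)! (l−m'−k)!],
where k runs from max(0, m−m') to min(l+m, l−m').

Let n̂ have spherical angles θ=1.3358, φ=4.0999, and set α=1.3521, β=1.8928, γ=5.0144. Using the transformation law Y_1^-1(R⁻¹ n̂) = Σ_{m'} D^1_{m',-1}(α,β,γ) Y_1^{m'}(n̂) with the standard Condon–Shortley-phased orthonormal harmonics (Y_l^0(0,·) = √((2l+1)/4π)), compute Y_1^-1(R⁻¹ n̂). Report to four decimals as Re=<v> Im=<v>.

Need the full column D^1_{m',-1} for m'=−1..1 at α=1.3521, β=1.8928, γ=5.0144.
cos(β/2)=0.584608, sin(β/2)=0.811316
d^1_{-1,-1}: single k=0 term ⇒ +0.341766;  D = +0.340581+0.028441i
d^1_{0,-1}: single k=0 term ⇒ -0.670764;  D = -0.199513+0.640405i
d^1_{1,-1}: single k=0 term ⇒ +0.658234;  D = -0.570997-0.327467i
Y_1^{m'}(θ=1.3358,φ=4.0999) and Σ D·Y over m':
  (+0.3406+0.0284i)·(-0.1932+0.2749i)  (-0.1995+0.6404i)·(+0.1138+0.0000i)  (-0.5710-0.3275i)·(+0.1932+0.2749i)
Y_1^-1(R⁻¹ n̂) = -0.116576-0.059240i

Re=-0.1166 Im=-0.0592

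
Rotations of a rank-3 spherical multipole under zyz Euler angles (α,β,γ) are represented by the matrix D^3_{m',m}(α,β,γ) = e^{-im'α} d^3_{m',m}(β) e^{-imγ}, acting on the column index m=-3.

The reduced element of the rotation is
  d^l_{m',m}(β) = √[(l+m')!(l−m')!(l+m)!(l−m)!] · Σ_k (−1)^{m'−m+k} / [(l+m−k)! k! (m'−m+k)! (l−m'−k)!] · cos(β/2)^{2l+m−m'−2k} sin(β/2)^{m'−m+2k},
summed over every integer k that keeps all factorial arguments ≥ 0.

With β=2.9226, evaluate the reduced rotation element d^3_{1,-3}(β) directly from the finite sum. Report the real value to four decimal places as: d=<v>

d=0.0452

d^3_{1,-3}(β=2.9226) via the finite sum:
Half-angle: c=0.109278, s=0.994011. N=√(24·2·1·720)=185.903201
The bounds max(0,m−m')=0 and min(l+m,l−m')=0 give 1 term
  k=0: (−1)^4·185.9032/(48)·0.1093^2·0.9940^4 = +0.045152
d^3_{1,-3}(2.9226) = +0.045152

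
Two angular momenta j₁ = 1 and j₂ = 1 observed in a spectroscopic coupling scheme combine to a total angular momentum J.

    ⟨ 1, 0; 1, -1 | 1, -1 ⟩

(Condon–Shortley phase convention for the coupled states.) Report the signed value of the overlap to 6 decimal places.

triangle: 1!×1!×1!/4! = 1/24
(j±m)!: 1!×1!×0!×2!×0!×2! = 4
prefactor² = (2J+1)×Δ×N² = 1/2
  k=0: +1/(0!×1!×1!×0!×0!×1!) = 1
Σ = 1  ⇒  CG² = 1/2×1² = 1/2
CG = +√(1/2) = +0.707107

+√(1/2) = +0.707107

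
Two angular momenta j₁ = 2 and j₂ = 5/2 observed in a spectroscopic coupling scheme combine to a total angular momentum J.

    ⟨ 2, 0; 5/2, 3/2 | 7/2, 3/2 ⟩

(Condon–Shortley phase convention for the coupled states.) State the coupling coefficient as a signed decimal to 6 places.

−√(2/7) ≈ -0.534522

√[8·1!3!4!/9! · 2!2!4!1!5!2!] = √(512/7)
  +(−1)^0/∏(0,1,2,4,1,0)! = 1/48  (running 1/48)
  +(−1)^1/∏(1,0,1,3,2,1)! = -1/12  (running -1/16)
⟨..|..⟩ = √(512/7)·(-1/16) = -0.534522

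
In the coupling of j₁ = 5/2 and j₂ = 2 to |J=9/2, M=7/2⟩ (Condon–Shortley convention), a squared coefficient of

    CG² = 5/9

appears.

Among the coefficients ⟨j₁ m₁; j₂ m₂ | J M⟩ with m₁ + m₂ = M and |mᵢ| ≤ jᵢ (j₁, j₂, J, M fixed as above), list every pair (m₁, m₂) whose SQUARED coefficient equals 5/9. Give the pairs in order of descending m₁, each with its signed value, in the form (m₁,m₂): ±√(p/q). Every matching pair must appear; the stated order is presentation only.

Admissible pairs with m₁+m₂ = M = 7/2: (3/2,2), (5/2,1)
  (m₁,m₂)=(5/2,1): CG² = 4/9, CG = +√(4/9)
  (m₁,m₂)=(3/2,2): CG² = 5/9, CG = +√(5/9)   ← matches the target
Pairs with CG² = 5/9: (3/2,2): +√(5/9)

(3/2,2): +√(5/9)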